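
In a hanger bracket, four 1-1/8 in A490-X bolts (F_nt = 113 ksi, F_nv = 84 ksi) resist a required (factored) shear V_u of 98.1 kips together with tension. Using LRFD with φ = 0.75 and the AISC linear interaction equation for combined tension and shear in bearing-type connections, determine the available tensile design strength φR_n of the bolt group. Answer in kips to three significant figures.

306 kips

A_b = π·1.125²/4 = 0.994 in²; f_rv = 98.1 / (4 × 0.994) = 24.67 ksi.
F'_nt = 1.3 F_nt − (F_nt / φF_nv) f_rv = 1.3·113 − (113/(0.75·84))·24.67 = 102.6 ksi, capped at F_nt → F'_nt = 102.6 ksi.
R_n = F'_nt · A_b · n = 102.6 × 0.994 × 4 = 408.1 kips.
Design strength φR_n = 0.75 × 408.1 = 306 kips.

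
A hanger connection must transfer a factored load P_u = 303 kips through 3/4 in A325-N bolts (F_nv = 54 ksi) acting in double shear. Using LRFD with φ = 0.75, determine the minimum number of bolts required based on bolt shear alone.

A_b = π·0.75²/4 = 0.4418 in².
Per-bolt design strength φR_n = 0.75 × 54 × 0.4418 × 2 = 35.78 kips.
n ≥ 303 / 35.78 = 8.467 → use 9 bolts.

9 bolts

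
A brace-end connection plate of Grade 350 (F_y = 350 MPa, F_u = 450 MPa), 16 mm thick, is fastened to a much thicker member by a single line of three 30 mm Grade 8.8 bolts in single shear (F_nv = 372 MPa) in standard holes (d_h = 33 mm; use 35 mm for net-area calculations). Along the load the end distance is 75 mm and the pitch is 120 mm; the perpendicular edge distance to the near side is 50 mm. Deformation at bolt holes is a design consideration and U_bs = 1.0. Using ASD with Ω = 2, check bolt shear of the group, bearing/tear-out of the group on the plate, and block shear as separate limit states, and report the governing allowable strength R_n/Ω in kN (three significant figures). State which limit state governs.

Bolt shear: A_b = π·30²/4 = 706.9 mm²; R_n = 372 × 706.9 × 3 × 1 / 1000 = 788.9 kN → 788.9 / 2 = 394 kN.
Bearing: edge l_c = 58.5, r_n = 505.4 kN; interior l_c = 87, r_n = 518.4 kN; R_n = 505.4 + 2·518.4 = 1542 kN → 771 kN.
Block shear: A_gv = 5040, A_nv = 3640, A_nt = 520 mm²; R_n = min(0.6F_uA_nv, 0.6F_yA_gv) + U_bs·F_u·A_nt = 1217 kN → 608 kN.
Bolt shear governs: 394 kN.

394 kN (bolt shear governs)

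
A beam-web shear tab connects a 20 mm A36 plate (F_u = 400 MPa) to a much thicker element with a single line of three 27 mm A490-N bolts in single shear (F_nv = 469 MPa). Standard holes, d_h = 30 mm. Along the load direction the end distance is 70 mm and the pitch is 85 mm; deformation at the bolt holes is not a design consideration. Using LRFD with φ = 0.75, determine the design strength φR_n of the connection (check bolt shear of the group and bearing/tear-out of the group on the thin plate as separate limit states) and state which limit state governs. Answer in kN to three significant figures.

Bolt shear: A_b = π·27²/4 = 572.6 mm²; R_n = 469 × 572.6 × 3 × 1 / 1000 = 805.6 kN → 0.75 × 805.6 = 604 kN.
Bearing (1.5 l_c t F_u ≤ 3.0 d t F_u): upper limit = 3.0·27·20·400 / 1000 = 648 kN.
  Edge l_c = 70 − 30/2 = 55 → r_n = 648 kN; interior l_c = 85 − 30 = 55 → r_n = 648 kN.
  R_n,bearing = 1·648 + 2·648 = 1944 kN → 0.75 × 1944 = 1460 kN.
Bolt shear governs: 604 kN.

604 kN (bolt shear governs)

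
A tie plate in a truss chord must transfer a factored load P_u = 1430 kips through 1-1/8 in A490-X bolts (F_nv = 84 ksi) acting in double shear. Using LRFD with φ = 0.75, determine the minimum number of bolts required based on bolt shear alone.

A_b = π·1.125²/4 = 0.994 in².
Per-bolt design strength φR_n = 0.75 × 84 × 0.994 × 2 = 125.2 kips.
n ≥ 1430 / 125.2 = 11.42 → use 12 bolts.

12 bolts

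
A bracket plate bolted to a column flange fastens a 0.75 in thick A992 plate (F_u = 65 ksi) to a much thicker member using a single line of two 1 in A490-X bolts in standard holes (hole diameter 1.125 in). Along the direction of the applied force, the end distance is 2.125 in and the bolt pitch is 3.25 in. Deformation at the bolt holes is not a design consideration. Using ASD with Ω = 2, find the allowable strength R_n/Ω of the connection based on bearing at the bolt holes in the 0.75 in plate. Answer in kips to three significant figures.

130 kips

Per bolt r_n = 1.5 l_c t F_u ≤ 3.0 d t F_u; upper limit = 3.0 × 1 × 0.75 × 65 = 146.2 kips.
Edge bolt: l_c = 2.125 − 1.125/2 = 1.562 in → 1.5 × 1.562 × 0.75 × 65 = 114.3 → r_n = 114.3 kips.
Interior bolts: l_c = 3.25 − 1.125 = 2.125 in → 1.5 × 2.125 × 0.75 × 65 = 155.4 → r_n = 146.2 kips.
R_n = 1 × 114.3 + 1 × 146.2 = 260.5 kips.
Allowable strength R_n/Ω = 260.5 / 2 = 130 kips.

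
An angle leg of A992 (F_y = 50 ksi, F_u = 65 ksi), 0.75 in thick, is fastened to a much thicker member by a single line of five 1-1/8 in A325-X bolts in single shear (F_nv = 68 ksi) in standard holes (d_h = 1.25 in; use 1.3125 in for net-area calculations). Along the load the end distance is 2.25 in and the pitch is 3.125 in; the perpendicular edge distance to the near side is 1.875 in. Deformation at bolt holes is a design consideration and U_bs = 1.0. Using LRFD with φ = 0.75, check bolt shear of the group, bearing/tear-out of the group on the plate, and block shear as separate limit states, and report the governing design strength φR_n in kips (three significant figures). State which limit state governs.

Bolt shear: A_b = π·1.125²/4 = 0.994 in²; R_n = 68 × 0.994 × 5 × 1 = 338 kips → 0.75 × 338 = 253 kips.
Bearing: edge l_c = 1.625, r_n = 95.06 kips; interior l_c = 1.875, r_n = 109.7 kips; R_n = 95.06 + 4·109.7 = 533.8 kips → 400 kips.
Block shear: A_gv = 11.06, A_nv = 6.633, A_nt = 0.9141 in²; R_n = min(0.6F_uA_nv, 0.6F_yA_gv) + U_bs·F_u·A_nt = 318.1 kips → 239 kips.
Block shear governs: 239 kips.

239 kips (block shear governs)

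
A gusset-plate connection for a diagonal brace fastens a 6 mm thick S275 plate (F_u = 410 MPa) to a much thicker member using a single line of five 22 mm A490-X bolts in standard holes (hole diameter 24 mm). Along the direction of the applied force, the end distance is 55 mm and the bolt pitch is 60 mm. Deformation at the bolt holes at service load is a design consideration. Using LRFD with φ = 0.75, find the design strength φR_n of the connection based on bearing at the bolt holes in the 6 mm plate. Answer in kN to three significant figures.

414 kN

Per bolt r_n = 1.2 l_c t F_u ≤ 2.4 d t F_u; upper limit = 2.4 × 22 × 6 × 410 / 1000 = 129.9 kN.
Edge bolt: l_c = 55 − 24/2 = 43 mm → 1.2 × 43 × 6 × 410 / 1000 = 126.9 → r_n = 126.9 kN.
Interior bolts: l_c = 60 − 24 = 36 mm → 1.2 × 36 × 6 × 410 / 1000 = 106.3 → r_n = 106.3 kN.
R_n = 1 × 126.9 + 4 × 106.3 = 552 kN.
Design strength φR_n = 0.75 × 552 = 414 kN.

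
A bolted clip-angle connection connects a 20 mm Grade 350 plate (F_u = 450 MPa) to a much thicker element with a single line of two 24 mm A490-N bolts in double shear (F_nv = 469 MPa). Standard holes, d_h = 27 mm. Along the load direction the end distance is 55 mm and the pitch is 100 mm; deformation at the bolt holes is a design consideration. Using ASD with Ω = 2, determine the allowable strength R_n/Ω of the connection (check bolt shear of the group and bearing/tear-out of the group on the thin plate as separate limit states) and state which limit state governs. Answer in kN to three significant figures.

424 kN (bolt shear governs)

Bolt shear: A_b = π·24²/4 = 452.4 mm²; R_n = 469 × 452.4 × 2 × 2 / 1000 = 848.7 kN → 848.7 / 2 = 424 kN.
Bearing (1.2 l_c t F_u ≤ 2.4 d t F_u): upper limit = 2.4·24·20·450 / 1000 = 518.4 kN.
  Edge l_c = 55 − 27/2 = 41.5 → r_n = 448.2 kN; interior l_c = 100 − 27 = 73 → r_n = 518.4 kN.
  R_n,bearing = 1·448.2 + 1·518.4 = 966.6 kN → 966.6 / 2 = 483 kN.
Bolt shear governs: 424 kN.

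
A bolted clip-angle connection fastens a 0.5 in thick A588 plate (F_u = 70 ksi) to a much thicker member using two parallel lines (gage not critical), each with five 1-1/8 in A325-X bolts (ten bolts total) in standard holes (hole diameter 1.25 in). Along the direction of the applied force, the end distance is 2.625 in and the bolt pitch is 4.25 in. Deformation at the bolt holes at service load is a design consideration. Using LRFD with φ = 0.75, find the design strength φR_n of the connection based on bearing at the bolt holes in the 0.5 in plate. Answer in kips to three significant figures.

Per bolt r_n = 1.2 l_c t F_u ≤ 2.4 d t F_u; upper limit = 2.4 × 1.125 × 0.5 × 70 = 94.5 kips.
Edge bolt: l_c = 2.625 − 1.25/2 = 2 in → 1.2 × 2 × 0.5 × 70 = 84 → r_n = 84 kips.
Interior bolts: l_c = 4.25 − 1.25 = 3 in → 1.2 × 3 × 0.5 × 70 = 126 → r_n = 94.5 kips.
R_n = 2 × 84 + 8 × 94.5 = 924 kips.
Design strength φR_n = 0.75 × 924 = 693 kips.

693 kips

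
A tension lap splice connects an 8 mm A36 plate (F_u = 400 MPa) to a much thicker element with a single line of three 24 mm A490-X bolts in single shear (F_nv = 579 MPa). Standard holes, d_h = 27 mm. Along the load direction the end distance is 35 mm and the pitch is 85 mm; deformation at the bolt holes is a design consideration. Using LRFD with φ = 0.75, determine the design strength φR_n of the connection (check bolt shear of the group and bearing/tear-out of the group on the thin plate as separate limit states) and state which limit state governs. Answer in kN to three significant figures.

Bolt shear: A_b = π·24²/4 = 452.4 mm²; R_n = 579 × 452.4 × 3 × 1 / 1000 = 785.8 kN → 0.75 × 785.8 = 589 kN.
Bearing (1.2 l_c t F_u ≤ 2.4 d t F_u): upper limit = 2.4·24·8·400 / 1000 = 184.3 kN.
  Edge l_c = 35 − 27/2 = 21.5 → r_n = 82.56 kN; interior l_c = 85 − 27 = 58 → r_n = 184.3 kN.
  R_n,bearing = 1·82.56 + 2·184.3 = 451.2 kN → 0.75 × 451.2 = 338 kN.
Bearing governs: 338 kN.

338 kN (bearing governs)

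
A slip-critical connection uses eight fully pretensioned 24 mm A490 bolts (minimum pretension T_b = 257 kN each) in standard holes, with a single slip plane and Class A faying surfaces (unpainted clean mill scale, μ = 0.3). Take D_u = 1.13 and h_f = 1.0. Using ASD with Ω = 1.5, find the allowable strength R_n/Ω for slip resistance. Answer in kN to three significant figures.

465 kN

R_n = μ · D_u · h_f · T_b · n_s · n_b = 0.3 × 1.13 × 1.0 × 257 × 1 × 8 = 697 kN.
Allowable strength R_n/Ω = 697 / 1.5 = 465 kN.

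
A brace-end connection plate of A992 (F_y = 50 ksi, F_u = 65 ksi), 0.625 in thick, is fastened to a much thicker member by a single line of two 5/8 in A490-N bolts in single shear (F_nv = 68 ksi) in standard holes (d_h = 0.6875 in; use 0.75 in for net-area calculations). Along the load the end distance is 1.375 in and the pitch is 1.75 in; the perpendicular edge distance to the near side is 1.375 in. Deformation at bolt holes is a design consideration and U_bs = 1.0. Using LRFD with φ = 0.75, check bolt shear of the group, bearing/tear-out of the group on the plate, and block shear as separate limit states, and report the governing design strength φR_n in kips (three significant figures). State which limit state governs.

31.3 kips (bolt shear governs)

Bolt shear: A_b = π·0.625²/4 = 0.3068 in²; R_n = 68 × 0.3068 × 2 × 1 = 41.72 kips → 0.75 × 41.72 = 31.3 kips.
Bearing: edge l_c = 1.031, r_n = 50.27 kips; interior l_c = 1.062, r_n = 51.8 kips; R_n = 50.27 + 1·51.8 = 102.1 kips → 76.6 kips.
Block shear: A_gv = 1.953, A_nv = 1.25, A_nt = 0.625 in²; R_n = min(0.6F_uA_nv, 0.6F_yA_gv) + U_bs·F_u·A_nt = 89.38 kips → 67 kips.
Bolt shear governs: 31.3 kips.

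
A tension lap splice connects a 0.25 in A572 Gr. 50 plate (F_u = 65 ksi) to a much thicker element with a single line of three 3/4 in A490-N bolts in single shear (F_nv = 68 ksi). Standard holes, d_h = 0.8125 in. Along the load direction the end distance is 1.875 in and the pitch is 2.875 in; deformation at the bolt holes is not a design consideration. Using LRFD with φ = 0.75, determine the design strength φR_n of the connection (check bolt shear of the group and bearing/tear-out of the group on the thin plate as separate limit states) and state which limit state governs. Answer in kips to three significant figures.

Bolt shear: A_b = π·0.75²/4 = 0.4418 in²; R_n = 68 × 0.4418 × 3 × 1 = 90.12 kips → 0.75 × 90.12 = 67.6 kips.
Bearing (1.5 l_c t F_u ≤ 3.0 d t F_u): upper limit = 3.0·0.75·0.25·65 = 36.56 kips.
  Edge l_c = 1.875 − 0.8125/2 = 1.469 → r_n = 35.8 kips; interior l_c = 2.875 − 0.8125 = 2.062 → r_n = 36.56 kips.
  R_n,bearing = 1·35.8 + 2·36.56 = 108.9 kips → 0.75 × 108.9 = 81.7 kips.
Bolt shear governs: 67.6 kips.

67.6 kips (bolt shear governs)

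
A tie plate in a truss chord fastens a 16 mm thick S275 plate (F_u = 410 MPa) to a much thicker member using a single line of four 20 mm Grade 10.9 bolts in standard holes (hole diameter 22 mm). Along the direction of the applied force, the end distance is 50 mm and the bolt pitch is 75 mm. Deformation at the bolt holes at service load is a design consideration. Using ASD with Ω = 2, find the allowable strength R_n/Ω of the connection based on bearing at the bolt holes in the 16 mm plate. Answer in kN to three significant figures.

Per bolt r_n = 1.2 l_c t F_u ≤ 2.4 d t F_u; upper limit = 2.4 × 20 × 16 × 410 / 1000 = 314.9 kN.
Edge bolt: l_c = 50 − 22/2 = 39 mm → 1.2 × 39 × 16 × 410 / 1000 = 307 → r_n = 307 kN.
Interior bolts: l_c = 75 − 22 = 53 mm → 1.2 × 53 × 16 × 410 / 1000 = 417.2 → r_n = 314.9 kN.
R_n = 1 × 307 + 3 × 314.9 = 1252 kN.
Allowable strength R_n/Ω = 1252 / 2 = 626 kN.

626 kN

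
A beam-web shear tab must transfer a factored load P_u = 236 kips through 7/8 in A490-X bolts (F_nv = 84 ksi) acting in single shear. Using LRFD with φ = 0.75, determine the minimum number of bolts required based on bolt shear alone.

7 bolts

A_b = π·0.875²/4 = 0.6013 in².
Per-bolt design strength φR_n = 0.75 × 84 × 0.6013 × 1 = 37.88 kips.
n ≥ 236 / 37.88 = 6.23 → use 7 bolts.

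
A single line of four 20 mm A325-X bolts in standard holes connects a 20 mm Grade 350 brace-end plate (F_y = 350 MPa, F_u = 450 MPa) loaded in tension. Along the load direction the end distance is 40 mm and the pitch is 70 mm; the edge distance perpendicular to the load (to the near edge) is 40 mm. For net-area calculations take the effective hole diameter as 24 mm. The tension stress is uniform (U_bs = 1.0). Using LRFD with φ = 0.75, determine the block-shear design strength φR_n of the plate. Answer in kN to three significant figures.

861 kN

Shear plane L_v = 40 + 3·70 = 250 mm; A_gv = 250 × 20 = 5000 mm².
A_nv = (250 − 3.5·24) × 20 = 3320 mm².
A_nt = (40 − 0.5·24) × 20 = 560 mm².
0.6 F_u A_nv = 896.4 kN; 0.6 F_y A_gv = 1050 kN → shear rupture governs the shear term.
R_n = 896.4 + 1.0 × 450 × 560 / 1000 = 1148 kN.
Design strength φR_n = 0.75 × 1148 = 861 kN.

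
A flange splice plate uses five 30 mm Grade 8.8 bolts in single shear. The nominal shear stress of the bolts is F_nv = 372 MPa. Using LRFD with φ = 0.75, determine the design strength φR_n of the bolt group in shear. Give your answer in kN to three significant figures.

986 kN

A_b = π × 30² / 4 = 706.9 mm².
R_n = F_nv · A_b · n · n_s = 372 × 706.9 × 5 × 1 / 1000 = 1315 kN.
Design strength φR_n = 0.75 × 1315 = 986 kN.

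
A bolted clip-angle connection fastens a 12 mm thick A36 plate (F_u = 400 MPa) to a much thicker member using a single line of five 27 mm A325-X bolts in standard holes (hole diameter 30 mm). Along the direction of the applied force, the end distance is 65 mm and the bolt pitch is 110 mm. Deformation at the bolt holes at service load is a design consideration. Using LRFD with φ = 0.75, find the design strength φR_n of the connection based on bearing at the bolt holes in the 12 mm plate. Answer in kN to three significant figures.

Per bolt r_n = 1.2 l_c t F_u ≤ 2.4 d t F_u; upper limit = 2.4 × 27 × 12 × 400 / 1000 = 311 kN.
Edge bolt: l_c = 65 − 30/2 = 50 mm → 1.2 × 50 × 12 × 400 / 1000 = 288 → r_n = 288 kN.
Interior bolts: l_c = 110 − 30 = 80 mm → 1.2 × 80 × 12 × 400 / 1000 = 460.8 → r_n = 311 kN.
R_n = 1 × 288 + 4 × 311 = 1532 kN.
Design strength φR_n = 0.75 × 1532 = 1150 kN.

1150 kN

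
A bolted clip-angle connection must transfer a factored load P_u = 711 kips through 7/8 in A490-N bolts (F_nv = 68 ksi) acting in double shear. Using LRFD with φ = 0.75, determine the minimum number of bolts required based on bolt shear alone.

A_b = π·0.875²/4 = 0.6013 in².
Per-bolt design strength φR_n = 0.75 × 68 × 0.6013 × 2 = 61.33 kips.
n ≥ 711 / 61.33 = 11.59 → use 12 bolts.

12 bolts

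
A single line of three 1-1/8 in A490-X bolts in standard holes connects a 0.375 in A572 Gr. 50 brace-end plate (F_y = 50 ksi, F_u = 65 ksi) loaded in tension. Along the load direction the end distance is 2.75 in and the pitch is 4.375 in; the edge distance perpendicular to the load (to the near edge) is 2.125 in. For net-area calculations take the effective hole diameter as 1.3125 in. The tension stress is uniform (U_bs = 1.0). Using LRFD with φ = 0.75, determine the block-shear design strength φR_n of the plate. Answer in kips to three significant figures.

117 kips

Shear plane L_v = 2.75 + 2·4.375 = 11.5 in; A_gv = 11.5 × 0.375 = 4.312 in².
A_nv = (11.5 − 2.5·1.3125) × 0.375 = 3.082 in².
A_nt = (2.125 − 0.5·1.3125) × 0.375 = 0.5508 in².
0.6 F_u A_nv = 120.2 kips; 0.6 F_y A_gv = 129.4 kips → shear rupture governs the shear term.
R_n = 120.2 + 1.0 × 65 × 0.5508 = 156 kips.
Design strength φR_n = 0.75 × 156 = 117 kips.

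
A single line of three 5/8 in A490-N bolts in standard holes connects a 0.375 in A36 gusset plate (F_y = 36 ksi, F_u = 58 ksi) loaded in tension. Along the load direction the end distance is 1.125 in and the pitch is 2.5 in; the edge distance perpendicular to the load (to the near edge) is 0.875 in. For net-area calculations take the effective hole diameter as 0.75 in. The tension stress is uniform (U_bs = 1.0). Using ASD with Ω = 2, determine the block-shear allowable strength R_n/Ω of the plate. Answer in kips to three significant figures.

Shear plane L_v = 1.125 + 2·2.5 = 6.125 in; A_gv = 6.125 × 0.375 = 2.297 in².
A_nv = (6.125 − 2.5·0.75) × 0.375 = 1.594 in².
A_nt = (0.875 − 0.5·0.75) × 0.375 = 0.1875 in².
0.6 F_u A_nv = 55.46 kips; 0.6 F_y A_gv = 49.61 kips → shear yielding governs the shear term.
R_n = 49.61 + 1.0 × 58 × 0.1875 = 60.49 kips.
Allowable strength R_n/Ω = 60.49 / 2 = 30.2 kips.

30.2 kips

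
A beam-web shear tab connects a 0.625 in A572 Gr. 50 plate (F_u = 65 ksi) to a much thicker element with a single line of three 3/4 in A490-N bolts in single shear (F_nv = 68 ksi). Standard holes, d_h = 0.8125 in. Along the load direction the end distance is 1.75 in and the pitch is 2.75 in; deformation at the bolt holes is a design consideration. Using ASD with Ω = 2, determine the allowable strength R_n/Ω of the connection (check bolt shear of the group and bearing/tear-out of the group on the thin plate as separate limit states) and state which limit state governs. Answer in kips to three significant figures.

Bolt shear: A_b = π·0.75²/4 = 0.4418 in²; R_n = 68 × 0.4418 × 3 × 1 = 90.12 kips → 90.12 / 2 = 45.1 kips.
Bearing (1.2 l_c t F_u ≤ 2.4 d t F_u): upper limit = 2.4·0.75·0.625·65 = 73.12 kips.
  Edge l_c = 1.75 − 0.8125/2 = 1.344 → r_n = 65.51 kips; interior l_c = 2.75 − 0.8125 = 1.938 → r_n = 73.12 kips.
  R_n,bearing = 1·65.51 + 2·73.12 = 211.8 kips → 211.8 / 2 = 106 kips.
Bolt shear governs: 45.1 kips.

45.1 kips (bolt shear governs)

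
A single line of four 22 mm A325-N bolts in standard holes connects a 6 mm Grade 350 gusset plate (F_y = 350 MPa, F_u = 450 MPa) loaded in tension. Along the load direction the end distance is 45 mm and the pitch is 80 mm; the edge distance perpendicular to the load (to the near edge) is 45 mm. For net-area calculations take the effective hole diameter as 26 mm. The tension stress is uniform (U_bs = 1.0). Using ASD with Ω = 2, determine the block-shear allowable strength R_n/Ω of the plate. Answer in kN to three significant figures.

Shear plane L_v = 45 + 3·80 = 285 mm; A_gv = 285 × 6 = 1710 mm².
A_nv = (285 − 3.5·26) × 6 = 1164 mm².
A_nt = (45 − 0.5·26) × 6 = 192 mm².
0.6 F_u A_nv = 314.3 kN; 0.6 F_y A_gv = 359.1 kN → shear rupture governs the shear term.
R_n = 314.3 + 1.0 × 450 × 192 / 1000 = 400.7 kN.
Allowable strength R_n/Ω = 400.7 / 2 = 200 kN.

200 kN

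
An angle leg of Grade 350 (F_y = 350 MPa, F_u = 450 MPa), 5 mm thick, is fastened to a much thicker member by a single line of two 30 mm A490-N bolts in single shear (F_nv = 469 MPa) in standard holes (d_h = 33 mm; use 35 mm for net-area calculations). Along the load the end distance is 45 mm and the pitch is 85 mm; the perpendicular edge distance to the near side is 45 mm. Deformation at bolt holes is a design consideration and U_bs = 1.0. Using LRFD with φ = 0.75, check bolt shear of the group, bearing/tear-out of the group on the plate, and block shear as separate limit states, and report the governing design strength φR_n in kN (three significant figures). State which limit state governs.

Bolt shear: A_b = π·30²/4 = 706.9 mm²; R_n = 469 × 706.9 × 2 × 1 / 1000 = 663 kN → 0.75 × 663 = 497 kN.
Bearing: edge l_c = 28.5, r_n = 76.95 kN; interior l_c = 52, r_n = 140.4 kN; R_n = 76.95 + 1·140.4 = 217.3 kN → 163 kN.
Block shear: A_gv = 650, A_nv = 387.5, A_nt = 137.5 mm²; R_n = min(0.6F_uA_nv, 0.6F_yA_gv) + U_bs·F_u·A_nt = 166.5 kN → 125 kN.
Block shear governs: 125 kN.

125 kN (block shear governs)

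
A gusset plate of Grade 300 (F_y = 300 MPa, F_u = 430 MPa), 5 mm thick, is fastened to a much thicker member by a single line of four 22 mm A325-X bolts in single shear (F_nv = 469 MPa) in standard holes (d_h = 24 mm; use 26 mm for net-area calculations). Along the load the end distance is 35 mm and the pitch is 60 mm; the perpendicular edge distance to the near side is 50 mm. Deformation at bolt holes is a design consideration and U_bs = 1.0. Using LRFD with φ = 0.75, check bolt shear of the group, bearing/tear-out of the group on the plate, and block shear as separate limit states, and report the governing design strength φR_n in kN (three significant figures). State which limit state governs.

180 kN (block shear governs)

Bolt shear: A_b = π·22²/4 = 380.1 mm²; R_n = 469 × 380.1 × 4 × 1 / 1000 = 713.1 kN → 0.75 × 713.1 = 535 kN.
Bearing: edge l_c = 23, r_n = 59.34 kN; interior l_c = 36, r_n = 92.88 kN; R_n = 59.34 + 3·92.88 = 338 kN → 253 kN.
Block shear: A_gv = 1075, A_nv = 620, A_nt = 185 mm²; R_n = min(0.6F_uA_nv, 0.6F_yA_gv) + U_bs·F_u·A_nt = 239.5 kN → 180 kN.
Block shear governs: 180 kN.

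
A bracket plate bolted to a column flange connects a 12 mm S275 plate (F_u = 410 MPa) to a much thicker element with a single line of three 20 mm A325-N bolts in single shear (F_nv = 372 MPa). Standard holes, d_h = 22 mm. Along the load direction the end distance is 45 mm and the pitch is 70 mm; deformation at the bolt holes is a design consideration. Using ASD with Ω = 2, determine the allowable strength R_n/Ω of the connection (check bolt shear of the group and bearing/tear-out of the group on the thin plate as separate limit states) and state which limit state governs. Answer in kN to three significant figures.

175 kN (bolt shear governs)

Bolt shear: A_b = π·20²/4 = 314.2 mm²; R_n = 372 × 314.2 × 3 × 1 / 1000 = 350.6 kN → 350.6 / 2 = 175 kN.
Bearing (1.2 l_c t F_u ≤ 2.4 d t F_u): upper limit = 2.4·20·12·410 / 1000 = 236.2 kN.
  Edge l_c = 45 − 22/2 = 34 → r_n = 200.7 kN; interior l_c = 70 − 22 = 48 → r_n = 236.2 kN.
  R_n,bearing = 1·200.7 + 2·236.2 = 673.1 kN → 673.1 / 2 = 337 kN.
Bolt shear governs: 175 kN.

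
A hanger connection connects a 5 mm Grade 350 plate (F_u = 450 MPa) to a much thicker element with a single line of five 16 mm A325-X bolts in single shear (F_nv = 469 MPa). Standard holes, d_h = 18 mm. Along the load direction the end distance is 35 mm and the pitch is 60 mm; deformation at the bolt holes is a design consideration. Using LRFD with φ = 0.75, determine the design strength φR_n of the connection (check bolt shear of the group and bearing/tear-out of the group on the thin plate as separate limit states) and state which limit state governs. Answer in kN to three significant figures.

Bolt shear: A_b = π·16²/4 = 201.1 mm²; R_n = 469 × 201.1 × 5 × 1 / 1000 = 471.5 kN → 0.75 × 471.5 = 354 kN.
Bearing (1.2 l_c t F_u ≤ 2.4 d t F_u): upper limit = 2.4·16·5·450 / 1000 = 86.4 kN.
  Edge l_c = 35 − 18/2 = 26 → r_n = 70.2 kN; interior l_c = 60 − 18 = 42 → r_n = 86.4 kN.
  R_n,bearing = 1·70.2 + 4·86.4 = 415.8 kN → 0.75 × 415.8 = 312 kN.
Bearing governs: 312 kN.

312 kN (bearing governs)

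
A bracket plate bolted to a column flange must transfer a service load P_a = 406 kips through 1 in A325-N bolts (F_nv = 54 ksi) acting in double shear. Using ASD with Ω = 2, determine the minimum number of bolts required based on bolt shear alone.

10 bolts

A_b = π·1²/4 = 0.7854 in².
Per-bolt allowable strength R_n/Ω = 54 × 0.7854 × 2 / 2 = 42.41 kips.
n ≥ 406 / 42.41 = 9.573 → use 10 bolts.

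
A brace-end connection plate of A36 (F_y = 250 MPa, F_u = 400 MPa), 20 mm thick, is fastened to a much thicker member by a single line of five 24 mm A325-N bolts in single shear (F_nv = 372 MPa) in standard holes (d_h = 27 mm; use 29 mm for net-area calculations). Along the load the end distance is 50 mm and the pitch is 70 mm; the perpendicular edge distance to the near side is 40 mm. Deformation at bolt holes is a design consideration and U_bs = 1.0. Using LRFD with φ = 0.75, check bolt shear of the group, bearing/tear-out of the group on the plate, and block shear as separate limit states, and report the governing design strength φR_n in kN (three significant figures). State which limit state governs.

Bolt shear: A_b = π·24²/4 = 452.4 mm²; R_n = 372 × 452.4 × 5 × 1 / 1000 = 841.4 kN → 0.75 × 841.4 = 631 kN.
Bearing: edge l_c = 36.5, r_n = 350.4 kN; interior l_c = 43, r_n = 412.8 kN; R_n = 350.4 + 4·412.8 = 2002 kN → 1500 kN.
Block shear: A_gv = 6600, A_nv = 3990, A_nt = 510 mm²; R_n = min(0.6F_uA_nv, 0.6F_yA_gv) + U_bs·F_u·A_nt = 1162 kN → 871 kN.
Bolt shear governs: 631 kN.

631 kN (bolt shear governs)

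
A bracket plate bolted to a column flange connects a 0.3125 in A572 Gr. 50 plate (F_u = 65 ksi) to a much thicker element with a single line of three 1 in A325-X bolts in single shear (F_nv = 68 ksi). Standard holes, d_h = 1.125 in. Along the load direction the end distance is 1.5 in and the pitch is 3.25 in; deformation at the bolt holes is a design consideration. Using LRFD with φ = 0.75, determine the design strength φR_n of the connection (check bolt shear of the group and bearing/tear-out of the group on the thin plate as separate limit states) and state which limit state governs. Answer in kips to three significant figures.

90.3 kips (bearing governs)

Bolt shear: A_b = π·1²/4 = 0.7854 in²; R_n = 68 × 0.7854 × 3 × 1 = 160.2 kips → 0.75 × 160.2 = 120 kips.
Bearing (1.2 l_c t F_u ≤ 2.4 d t F_u): upper limit = 2.4·1·0.3125·65 = 48.75 kips.
  Edge l_c = 1.5 − 1.125/2 = 0.9375 → r_n = 22.85 kips; interior l_c = 3.25 − 1.125 = 2.125 → r_n = 48.75 kips.
  R_n,bearing = 1·22.85 + 2·48.75 = 120.4 kips → 0.75 × 120.4 = 90.3 kips.
Bearing governs: 90.3 kips.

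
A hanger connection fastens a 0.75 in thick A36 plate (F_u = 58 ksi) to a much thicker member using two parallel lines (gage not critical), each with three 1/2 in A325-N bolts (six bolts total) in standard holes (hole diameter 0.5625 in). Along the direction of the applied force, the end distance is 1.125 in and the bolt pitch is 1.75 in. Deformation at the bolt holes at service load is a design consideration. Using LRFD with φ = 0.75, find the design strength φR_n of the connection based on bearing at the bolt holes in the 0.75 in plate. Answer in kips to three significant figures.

Per bolt r_n = 1.2 l_c t F_u ≤ 2.4 d t F_u; upper limit = 2.4 × 0.5 × 0.75 × 58 = 52.2 kips.
Edge bolt: l_c = 1.125 − 0.5625/2 = 0.8438 in → 1.2 × 0.8438 × 0.75 × 58 = 44.04 → r_n = 44.04 kips.
Interior bolts: l_c = 1.75 − 0.5625 = 1.188 in → 1.2 × 1.188 × 0.75 × 58 = 61.99 → r_n = 52.2 kips.
R_n = 2 × 44.04 + 4 × 52.2 = 296.9 kips.
Design strength φR_n = 0.75 × 296.9 = 223 kips.

223 kips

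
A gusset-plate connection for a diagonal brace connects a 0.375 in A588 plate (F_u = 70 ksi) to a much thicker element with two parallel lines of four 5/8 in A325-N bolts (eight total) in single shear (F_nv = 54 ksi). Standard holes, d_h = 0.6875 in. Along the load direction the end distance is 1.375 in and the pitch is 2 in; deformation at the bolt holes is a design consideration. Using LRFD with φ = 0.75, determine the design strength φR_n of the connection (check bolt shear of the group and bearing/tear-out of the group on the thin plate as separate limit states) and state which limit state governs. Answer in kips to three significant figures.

Bolt shear: A_b = π·0.625²/4 = 0.3068 in²; R_n = 54 × 0.3068 × 8 × 1 = 132.5 kips → 0.75 × 132.5 = 99.4 kips.
Bearing (1.2 l_c t F_u ≤ 2.4 d t F_u): upper limit = 2.4·0.625·0.375·70 = 39.38 kips.
  Edge l_c = 1.375 − 0.6875/2 = 1.031 → r_n = 32.48 kips; interior l_c = 2 − 0.6875 = 1.312 → r_n = 39.38 kips.
  R_n,bearing = 2·32.48 + 6·39.38 = 301.2 kips → 0.75 × 301.2 = 226 kips.
Bolt shear governs: 99.4 kips.

99.4 kips (bolt shear governs)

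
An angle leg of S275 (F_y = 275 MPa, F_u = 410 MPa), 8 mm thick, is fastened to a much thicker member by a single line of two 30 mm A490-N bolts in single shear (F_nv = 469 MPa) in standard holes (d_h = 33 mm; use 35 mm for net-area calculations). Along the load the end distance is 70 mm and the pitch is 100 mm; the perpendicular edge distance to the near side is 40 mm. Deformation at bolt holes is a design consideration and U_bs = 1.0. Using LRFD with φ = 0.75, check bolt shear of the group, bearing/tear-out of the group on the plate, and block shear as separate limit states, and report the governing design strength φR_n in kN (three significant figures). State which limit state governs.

Bolt shear: A_b = π·30²/4 = 706.9 mm²; R_n = 469 × 706.9 × 2 × 1 / 1000 = 663 kN → 0.75 × 663 = 497 kN.
Bearing: edge l_c = 53.5, r_n = 210.6 kN; interior l_c = 67, r_n = 236.2 kN; R_n = 210.6 + 1·236.2 = 446.7 kN → 335 kN.
Block shear: A_gv = 1360, A_nv = 940, A_nt = 180 mm²; R_n = min(0.6F_uA_nv, 0.6F_yA_gv) + U_bs·F_u·A_nt = 298.2 kN → 224 kN.
Block shear governs: 224 kN.

224 kN (block shear governs)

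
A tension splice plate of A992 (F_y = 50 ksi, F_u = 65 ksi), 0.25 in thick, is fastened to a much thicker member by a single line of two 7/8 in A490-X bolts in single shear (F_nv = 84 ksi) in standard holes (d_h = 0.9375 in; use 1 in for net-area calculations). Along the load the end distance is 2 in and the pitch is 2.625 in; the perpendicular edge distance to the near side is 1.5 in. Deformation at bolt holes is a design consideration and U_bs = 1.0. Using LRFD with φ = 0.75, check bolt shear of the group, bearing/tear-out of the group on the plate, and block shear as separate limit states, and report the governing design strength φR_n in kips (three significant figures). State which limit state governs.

Bolt shear: A_b = π·0.875²/4 = 0.6013 in²; R_n = 84 × 0.6013 × 2 × 1 = 101 kips → 0.75 × 101 = 75.8 kips.
Bearing: edge l_c = 1.531, r_n = 29.86 kips; interior l_c = 1.688, r_n = 32.91 kips; R_n = 29.86 + 1·32.91 = 62.77 kips → 47.1 kips.
Block shear: A_gv = 1.156, A_nv = 0.7812, A_nt = 0.25 in²; R_n = min(0.6F_uA_nv, 0.6F_yA_gv) + U_bs·F_u·A_nt = 46.72 kips → 35 kips.
Block shear governs: 35 kips.

35 kips (block shear governs)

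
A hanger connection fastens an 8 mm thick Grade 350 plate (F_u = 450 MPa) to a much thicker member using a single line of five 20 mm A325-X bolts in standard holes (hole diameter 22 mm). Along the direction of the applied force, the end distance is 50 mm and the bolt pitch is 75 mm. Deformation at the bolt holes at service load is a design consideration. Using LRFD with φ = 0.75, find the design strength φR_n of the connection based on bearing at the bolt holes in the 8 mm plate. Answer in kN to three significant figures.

645 kN

Per bolt r_n = 1.2 l_c t F_u ≤ 2.4 d t F_u; upper limit = 2.4 × 20 × 8 × 450 / 1000 = 172.8 kN.
Edge bolt: l_c = 50 − 22/2 = 39 mm → 1.2 × 39 × 8 × 450 / 1000 = 168.5 → r_n = 168.5 kN.
Interior bolts: l_c = 75 − 22 = 53 mm → 1.2 × 53 × 8 × 450 / 1000 = 229 → r_n = 172.8 kN.
R_n = 1 × 168.5 + 4 × 172.8 = 859.7 kN.
Design strength φR_n = 0.75 × 859.7 = 645 kN.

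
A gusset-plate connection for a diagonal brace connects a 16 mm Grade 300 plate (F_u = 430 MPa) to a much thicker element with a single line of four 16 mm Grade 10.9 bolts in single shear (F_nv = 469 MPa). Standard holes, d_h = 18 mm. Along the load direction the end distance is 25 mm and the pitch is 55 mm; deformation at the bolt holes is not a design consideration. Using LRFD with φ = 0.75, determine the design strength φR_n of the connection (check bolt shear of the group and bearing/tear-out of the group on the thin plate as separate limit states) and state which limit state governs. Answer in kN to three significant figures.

283 kN (bolt shear governs)

Bolt shear: A_b = π·16²/4 = 201.1 mm²; R_n = 469 × 201.1 × 4 × 1 / 1000 = 377.2 kN → 0.75 × 377.2 = 283 kN.
Bearing (1.5 l_c t F_u ≤ 3.0 d t F_u): upper limit = 3.0·16·16·430 / 1000 = 330.2 kN.
  Edge l_c = 25 − 18/2 = 16 → r_n = 165.1 kN; interior l_c = 55 − 18 = 37 → r_n = 330.2 kN.
  R_n,bearing = 1·165.1 + 3·330.2 = 1156 kN → 0.75 × 1156 = 867 kN.
Bolt shear governs: 283 kN.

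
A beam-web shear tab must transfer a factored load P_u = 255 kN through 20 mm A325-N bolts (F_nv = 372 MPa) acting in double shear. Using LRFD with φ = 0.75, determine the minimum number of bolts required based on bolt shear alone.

2 bolts

A_b = π·20²/4 = 314.2 mm².
Per-bolt design strength φR_n = 0.75 × 372 × 314.2 × 2 / 1000 = 175.3 kN.
n ≥ 255 / 175.3 = 1.455 → use 2 bolts.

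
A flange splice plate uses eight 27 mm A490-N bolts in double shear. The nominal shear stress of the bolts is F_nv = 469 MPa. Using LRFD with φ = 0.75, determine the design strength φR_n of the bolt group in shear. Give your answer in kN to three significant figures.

3220 kN

A_b = π × 27² / 4 = 572.6 mm².
R_n = F_nv · A_b · n · n_s = 469 × 572.6 × 8 × 2 / 1000 = 4296 kN.
Design strength φR_n = 0.75 × 4296 = 3220 kN.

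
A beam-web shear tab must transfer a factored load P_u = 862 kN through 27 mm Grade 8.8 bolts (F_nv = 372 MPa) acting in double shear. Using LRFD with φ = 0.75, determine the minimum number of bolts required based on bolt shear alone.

A_b = π·27²/4 = 572.6 mm².
Per-bolt design strength φR_n = 0.75 × 372 × 572.6 × 2 / 1000 = 319.5 kN.
n ≥ 862 / 319.5 = 2.698 → use 3 bolts.

3 bolts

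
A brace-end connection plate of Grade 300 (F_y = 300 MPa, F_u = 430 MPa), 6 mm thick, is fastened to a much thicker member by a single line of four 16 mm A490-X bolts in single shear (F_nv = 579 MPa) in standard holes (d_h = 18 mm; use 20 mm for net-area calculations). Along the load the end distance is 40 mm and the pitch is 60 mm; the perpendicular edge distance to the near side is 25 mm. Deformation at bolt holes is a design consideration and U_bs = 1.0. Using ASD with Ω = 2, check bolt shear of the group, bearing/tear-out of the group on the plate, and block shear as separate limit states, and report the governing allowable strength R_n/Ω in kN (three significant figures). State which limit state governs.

Bolt shear: A_b = π·16²/4 = 201.1 mm²; R_n = 579 × 201.1 × 4 × 1 / 1000 = 465.7 kN → 465.7 / 2 = 233 kN.
Bearing: edge l_c = 31, r_n = 95.98 kN; interior l_c = 42, r_n = 99.07 kN; R_n = 95.98 + 3·99.07 = 393.2 kN → 197 kN.
Block shear: A_gv = 1320, A_nv = 900, A_nt = 90 mm²; R_n = min(0.6F_uA_nv, 0.6F_yA_gv) + U_bs·F_u·A_nt = 270.9 kN → 135 kN.
Block shear governs: 135 kN.

135 kN (block shear governs)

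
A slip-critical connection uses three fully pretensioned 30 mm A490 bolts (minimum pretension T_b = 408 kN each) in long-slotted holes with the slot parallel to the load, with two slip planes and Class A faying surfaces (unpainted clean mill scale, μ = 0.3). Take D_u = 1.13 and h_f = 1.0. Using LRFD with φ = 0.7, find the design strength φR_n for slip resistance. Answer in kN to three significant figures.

R_n = μ · D_u · h_f · T_b · n_s · n_b = 0.3 × 1.13 × 1.0 × 408 × 2 × 3 = 829.9 kN.
Design strength φR_n = 0.7 × 829.9 = 581 kN.

581 kN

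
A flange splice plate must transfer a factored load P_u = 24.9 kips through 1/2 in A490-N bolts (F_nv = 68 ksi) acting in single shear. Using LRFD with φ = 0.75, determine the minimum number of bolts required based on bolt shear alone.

3 bolts

A_b = π·0.5²/4 = 0.1963 in².
Per-bolt design strength φR_n = 0.75 × 68 × 0.1963 × 1 = 10.01 kips.
n ≥ 24.9 / 10.01 = 2.487 → use 3 bolts.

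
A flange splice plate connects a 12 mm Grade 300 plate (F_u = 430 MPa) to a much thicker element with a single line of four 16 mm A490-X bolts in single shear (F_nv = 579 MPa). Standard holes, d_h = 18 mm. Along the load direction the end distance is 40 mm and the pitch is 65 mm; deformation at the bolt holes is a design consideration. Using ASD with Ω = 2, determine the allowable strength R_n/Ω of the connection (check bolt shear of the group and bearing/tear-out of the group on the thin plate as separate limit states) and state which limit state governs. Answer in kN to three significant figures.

Bolt shear: A_b = π·16²/4 = 201.1 mm²; R_n = 579 × 201.1 × 4 × 1 / 1000 = 465.7 kN → 465.7 / 2 = 233 kN.
Bearing (1.2 l_c t F_u ≤ 2.4 d t F_u): upper limit = 2.4·16·12·430 / 1000 = 198.1 kN.
  Edge l_c = 40 − 18/2 = 31 → r_n = 192 kN; interior l_c = 65 − 18 = 47 → r_n = 198.1 kN.
  R_n,bearing = 1·192 + 3·198.1 = 786.4 kN → 786.4 / 2 = 393 kN.
Bolt shear governs: 233 kN.

233 kN (bolt shear governs)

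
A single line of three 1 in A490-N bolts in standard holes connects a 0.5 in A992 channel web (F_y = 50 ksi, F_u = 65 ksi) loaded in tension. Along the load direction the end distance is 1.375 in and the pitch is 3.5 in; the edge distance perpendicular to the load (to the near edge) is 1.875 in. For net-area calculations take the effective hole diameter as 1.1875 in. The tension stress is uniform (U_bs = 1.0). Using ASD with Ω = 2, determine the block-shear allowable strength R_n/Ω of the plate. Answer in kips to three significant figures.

73.5 kips

Shear plane L_v = 1.375 + 2·3.5 = 8.375 in; A_gv = 8.375 × 0.5 = 4.188 in².
A_nv = (8.375 − 2.5·1.1875) × 0.5 = 2.703 in².
A_nt = (1.875 − 0.5·1.1875) × 0.5 = 0.6406 in².
0.6 F_u A_nv = 105.4 kips; 0.6 F_y A_gv = 125.6 kips → shear rupture governs the shear term.
R_n = 105.4 + 1.0 × 65 × 0.6406 = 147.1 kips.
Allowable strength R_n/Ω = 147.1 / 2 = 73.5 kips.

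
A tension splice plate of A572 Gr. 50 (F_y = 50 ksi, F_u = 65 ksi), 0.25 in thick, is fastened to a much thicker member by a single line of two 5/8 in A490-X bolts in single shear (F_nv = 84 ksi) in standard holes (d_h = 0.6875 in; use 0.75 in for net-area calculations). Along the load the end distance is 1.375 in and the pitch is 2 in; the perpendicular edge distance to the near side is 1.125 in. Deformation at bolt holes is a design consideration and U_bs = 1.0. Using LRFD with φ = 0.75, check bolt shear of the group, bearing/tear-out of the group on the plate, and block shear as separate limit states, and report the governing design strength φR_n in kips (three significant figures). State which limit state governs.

Bolt shear: A_b = π·0.625²/4 = 0.3068 in²; R_n = 84 × 0.3068 × 2 × 1 = 51.54 kips → 0.75 × 51.54 = 38.7 kips.
Bearing: edge l_c = 1.031, r_n = 20.11 kips; interior l_c = 1.312, r_n = 24.38 kips; R_n = 20.11 + 1·24.38 = 44.48 kips → 33.4 kips.
Block shear: A_gv = 0.8438, A_nv = 0.5625, A_nt = 0.1875 in²; R_n = min(0.6F_uA_nv, 0.6F_yA_gv) + U_bs·F_u·A_nt = 34.12 kips → 25.6 kips.
Block shear governs: 25.6 kips.

25.6 kips (block shear governs)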